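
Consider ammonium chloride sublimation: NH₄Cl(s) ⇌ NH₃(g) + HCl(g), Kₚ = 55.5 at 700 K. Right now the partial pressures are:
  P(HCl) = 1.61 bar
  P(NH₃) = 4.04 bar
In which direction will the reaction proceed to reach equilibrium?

(NH₄Cl is a pure solid — omitted from Qₚ.)
Qₚ = P(NH₃)·P(HCl) = (4.04)·(1.61) = 6.50
Qₚ = 6.50 < Kₚ = 55.5, so the forward reaction proceeds.

to the right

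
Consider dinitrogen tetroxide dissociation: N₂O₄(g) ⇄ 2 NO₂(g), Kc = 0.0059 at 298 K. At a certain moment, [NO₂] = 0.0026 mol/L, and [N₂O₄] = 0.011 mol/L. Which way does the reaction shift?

Qc = [NO₂]² / [N₂O₄] = (0.0026)² / (0.011) = 6.1×10⁻⁴
Qc = 6.1×10⁻⁴ < Kc = 0.0059, so the forward reaction proceeds.

forward (toward products)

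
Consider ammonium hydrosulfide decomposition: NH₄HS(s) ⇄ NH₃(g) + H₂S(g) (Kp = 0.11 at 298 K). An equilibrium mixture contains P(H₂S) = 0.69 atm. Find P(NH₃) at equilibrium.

(NH₄HS is a pure solid — omitted from Kp.)
At equilibrium, Kp = P(NH₃)·P(H₂S) = 0.11.
(P(NH₃))·(0.69) = 0.11
P(NH₃) = 0.159 = 0.16 atm

P(NH₃) = 0.16 atm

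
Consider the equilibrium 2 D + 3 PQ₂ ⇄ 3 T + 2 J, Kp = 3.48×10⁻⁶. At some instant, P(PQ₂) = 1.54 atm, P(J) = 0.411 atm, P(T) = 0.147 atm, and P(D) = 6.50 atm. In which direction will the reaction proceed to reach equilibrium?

Qp = P(T)³·P(J)² / (P(D)²·P(PQ₂)³) = (0.147)³·(0.411)² / ((6.50)²·(1.54)³) = 3.48×10⁻⁶
Qp = 3.48×10⁻⁶ = Kp, so the system is already at equilibrium.

neither direction; the system is at equilibrium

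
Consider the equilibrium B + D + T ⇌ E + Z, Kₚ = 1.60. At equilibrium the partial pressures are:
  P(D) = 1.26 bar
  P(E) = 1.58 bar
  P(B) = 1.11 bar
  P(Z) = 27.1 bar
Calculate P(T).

At equilibrium, Kₚ = P(E)·P(Z) / (P(B)·P(D)·P(T)) = 1.60.
(1.58)·(27.1) / ((1.11)·(1.26)·(P(T))) = 1.60
P(T) = 19.1 bar

P(T) = 19.1 bar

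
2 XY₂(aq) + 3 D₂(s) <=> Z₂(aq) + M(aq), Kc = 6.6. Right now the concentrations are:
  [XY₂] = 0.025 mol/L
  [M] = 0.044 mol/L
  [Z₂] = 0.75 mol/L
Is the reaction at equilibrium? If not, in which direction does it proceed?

in the reverse direction

(D₂ is a pure solid — omitted from Qc.)
Qc = [Z₂]·[M] / [XY₂]² = (0.75)·(0.044) / (0.025)² = 53
Qc = 53 > Kc = 6.6, so the reverse reaction proceeds.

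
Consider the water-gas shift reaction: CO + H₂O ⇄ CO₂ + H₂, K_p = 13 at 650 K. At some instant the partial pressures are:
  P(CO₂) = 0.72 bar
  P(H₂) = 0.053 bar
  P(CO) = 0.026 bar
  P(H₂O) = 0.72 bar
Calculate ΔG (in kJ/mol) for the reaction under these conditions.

Q_p = P(CO₂)·P(H₂) / (P(CO)·P(H₂O)) = (0.72)·(0.053) / ((0.026)·(0.72)) = 2.04
ΔG = RT ln(Q_p/K_p) = (8.314 J mol⁻¹ K⁻¹)(650 K) × ln(2.04/13)
   = (5.404 kJ/mol)(-1.852) = -10.0 kJ/mol
ΔG < 0, so the forward reaction is spontaneous (proceeds forward).

ΔG = -10.0 kJ/mol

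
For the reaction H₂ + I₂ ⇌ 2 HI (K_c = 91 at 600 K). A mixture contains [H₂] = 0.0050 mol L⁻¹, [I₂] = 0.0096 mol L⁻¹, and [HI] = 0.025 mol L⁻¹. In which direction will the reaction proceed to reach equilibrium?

Q_c = [HI]² / ([H₂]·[I₂]) = (0.025)² / ((0.0050)·(0.0096)) = 13
Q_c = 13 < K_c = 91, so the forward reaction proceeds.

to the right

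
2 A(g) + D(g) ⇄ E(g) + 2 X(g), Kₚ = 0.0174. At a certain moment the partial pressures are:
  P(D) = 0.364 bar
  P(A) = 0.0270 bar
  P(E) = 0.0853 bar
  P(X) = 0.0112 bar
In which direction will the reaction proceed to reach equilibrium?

Qₚ = P(E)·P(X)² / (P(A)²·P(D)) = (0.0853)·(0.0112)² / ((0.0270)²·(0.364)) = 0.0403
Qₚ = 0.0403 > Kₚ = 0.0174, so the reverse reaction proceeds.

to the left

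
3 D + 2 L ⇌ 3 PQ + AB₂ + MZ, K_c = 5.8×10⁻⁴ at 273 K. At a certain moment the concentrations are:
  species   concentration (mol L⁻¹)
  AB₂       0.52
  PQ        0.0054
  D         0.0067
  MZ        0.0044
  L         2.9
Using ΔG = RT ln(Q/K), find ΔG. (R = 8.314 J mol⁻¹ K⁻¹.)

Q_c = [PQ]³·[AB₂]·[MZ] / ([D]³·[L]²) = (0.0054)³·(0.52)·(0.0044) / ((0.0067)³·(2.9)²) = 1.42×10⁻⁴
ΔG = RT ln(Q_c/K_c) = (8.314 J mol⁻¹ K⁻¹)(273 K) × ln(1.42×10⁻⁴/5.8×10⁻⁴)
   = (2.270 kJ/mol)(-1.407) = -3.19 kJ/mol
ΔG < 0, so the forward reaction is spontaneous (proceeds forward).

ΔG = -3.19 kJ/mol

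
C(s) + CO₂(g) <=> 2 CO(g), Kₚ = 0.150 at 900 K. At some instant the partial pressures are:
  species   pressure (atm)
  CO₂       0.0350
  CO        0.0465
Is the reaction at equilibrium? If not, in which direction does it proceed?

(C is a pure solid — omitted from Qₚ.)
Qₚ = P(CO)² / P(CO₂) = (0.0465)² / (0.0350) = 0.0618
Qₚ = 0.0618 < Kₚ = 0.150, so the forward reaction proceeds.

toward products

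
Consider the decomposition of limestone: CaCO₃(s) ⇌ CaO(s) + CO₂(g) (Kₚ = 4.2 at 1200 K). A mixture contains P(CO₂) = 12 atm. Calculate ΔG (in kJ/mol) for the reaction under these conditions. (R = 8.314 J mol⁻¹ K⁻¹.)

(CaCO₃, CaO are pure solids — omitted from Qₚ.)
Qₚ = P(CO₂) = 12.0
ΔG = RT ln(Qₚ/Kₚ) = (8.314 J mol⁻¹ K⁻¹)(1200 K) × ln(12.0/4.2)
   = (9.977 kJ/mol)(1.050) = 10.5 kJ/mol
ΔG > 0, so the forward reaction is non-spontaneous (proceeds in reverse).

ΔG = 10.5 kJ/mol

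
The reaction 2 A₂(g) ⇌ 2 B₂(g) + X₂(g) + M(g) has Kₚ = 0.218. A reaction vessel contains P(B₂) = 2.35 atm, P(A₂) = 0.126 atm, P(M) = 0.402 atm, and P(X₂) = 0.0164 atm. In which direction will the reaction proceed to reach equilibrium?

Qₚ = P(B₂)²·P(X₂)·P(M) / P(A₂)² = (2.35)²·(0.0164)·(0.402) / (0.126)² = 2.29
Qₚ = 2.29 > Kₚ = 0.218, so the reverse reaction proceeds.

in the reverse direction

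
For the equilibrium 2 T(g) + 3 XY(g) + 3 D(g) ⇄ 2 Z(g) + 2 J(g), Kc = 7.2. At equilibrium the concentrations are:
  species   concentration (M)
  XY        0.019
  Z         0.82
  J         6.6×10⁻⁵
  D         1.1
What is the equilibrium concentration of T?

[T] = 0.0067 M

At equilibrium, Kc = [Z]²·[J]² / ([T]²·[XY]³·[D]³) = 7.2.
(0.82)²·(6.6×10⁻⁵)² / (([T])²·(0.019)³·(1.1)³) = 7.2
[T]² = 4.46×10⁻⁵ ⇒ [T] = 0.0067 M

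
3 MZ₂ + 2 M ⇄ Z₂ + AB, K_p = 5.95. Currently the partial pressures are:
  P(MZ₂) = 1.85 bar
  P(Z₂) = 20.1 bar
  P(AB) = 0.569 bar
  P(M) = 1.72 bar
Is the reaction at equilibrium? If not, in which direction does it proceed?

forward (toward products)

Q_p = P(Z₂)·P(AB) / (P(MZ₂)³·P(M)²) = (20.1)·(0.569) / ((1.85)³·(1.72)²) = 0.611
Q_p = 0.611 < K_p = 5.95, so the forward reaction proceeds.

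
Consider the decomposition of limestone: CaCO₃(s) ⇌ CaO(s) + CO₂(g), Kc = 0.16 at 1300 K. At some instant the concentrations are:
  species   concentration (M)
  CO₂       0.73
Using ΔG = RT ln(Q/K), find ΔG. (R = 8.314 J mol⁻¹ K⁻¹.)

(CaCO₃, CaO are pure solids — omitted from Qc.)
Qc = [CO₂] = 0.730
ΔG = RT ln(Qc/Kc) = (8.314 J mol⁻¹ K⁻¹)(1300 K) × ln(0.730/0.16)
   = (10.81 kJ/mol)(1.518) = 16.4 kJ/mol
ΔG > 0, so the forward reaction is non-spontaneous (proceeds in reverse).

ΔG = 16.4 kJ/mol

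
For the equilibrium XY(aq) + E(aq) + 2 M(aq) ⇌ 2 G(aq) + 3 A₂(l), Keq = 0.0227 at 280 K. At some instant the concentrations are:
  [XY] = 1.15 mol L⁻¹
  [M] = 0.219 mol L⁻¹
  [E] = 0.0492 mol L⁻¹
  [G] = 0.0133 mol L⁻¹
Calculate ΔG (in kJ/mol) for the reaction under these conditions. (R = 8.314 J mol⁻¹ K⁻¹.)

ΔG = 2.46 kJ/mol

(A₂ is a pure liquid — omitted from Q.)
Q = [G]² / ([XY]·[E]·[M]²) = (0.0133)² / ((1.15)·(0.0492)·(0.219)²) = 0.0652
ΔG = RT ln(Q/Keq) = (8.314 J mol⁻¹ K⁻¹)(280 K) × ln(0.0652/0.0227)
   = (2.328 kJ/mol)(1.055) = 2.46 kJ/mol
ΔG > 0, so the forward reaction is non-spontaneous (proceeds in reverse).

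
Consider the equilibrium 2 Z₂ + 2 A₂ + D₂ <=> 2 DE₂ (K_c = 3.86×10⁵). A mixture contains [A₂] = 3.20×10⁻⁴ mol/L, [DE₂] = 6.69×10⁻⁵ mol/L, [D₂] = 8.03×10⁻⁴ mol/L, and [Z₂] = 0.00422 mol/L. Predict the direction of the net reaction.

reverse (toward reactants)

Q_c = [DE₂]² / ([Z₂]²·[A₂]²·[D₂]) = (6.69×10⁻⁵)² / ((0.00422)²·(3.20×10⁻⁴)²·(8.03×10⁻⁴)) = 3.06×10⁶
Q_c = 3.06×10⁶ > K_c = 3.86×10⁵, so the reverse reaction proceeds.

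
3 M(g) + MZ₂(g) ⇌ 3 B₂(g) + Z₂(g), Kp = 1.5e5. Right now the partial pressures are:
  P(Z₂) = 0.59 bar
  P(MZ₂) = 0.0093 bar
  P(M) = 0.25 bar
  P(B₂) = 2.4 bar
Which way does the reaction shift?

in the forward direction

Qp = P(B₂)³·P(Z₂) / (P(M)³·P(MZ₂)) = (2.4)³·(0.59) / ((0.25)³·(0.0093)) = 56000
Qp = 56000 < Kp = 1.5e5, so the forward reaction proceeds.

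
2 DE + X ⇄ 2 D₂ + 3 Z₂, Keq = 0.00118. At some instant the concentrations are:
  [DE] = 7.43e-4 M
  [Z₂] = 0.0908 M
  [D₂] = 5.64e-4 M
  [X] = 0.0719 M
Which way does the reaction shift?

in the reverse direction

Q = [D₂]²·[Z₂]³ / ([DE]²·[X]) = (5.64e-4)²·(0.0908)³ / ((7.43e-4)²·(0.0719)) = 0.00600
Q = 0.00600 > Keq = 0.00118, so the reverse reaction proceeds.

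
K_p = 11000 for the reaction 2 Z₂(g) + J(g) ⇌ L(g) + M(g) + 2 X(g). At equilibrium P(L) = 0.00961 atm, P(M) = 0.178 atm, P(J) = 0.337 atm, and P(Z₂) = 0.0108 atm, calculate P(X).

P(X) = 15.9 atm

At equilibrium, K_p = P(L)·P(M)·P(X)² / (P(Z₂)²·P(J)) = 11000.
(0.00961)·(0.178)·(P(X))² / ((0.0108)²·(0.337)) = 11000
P(X)² = 253 ⇒ P(X) = 15.9 atm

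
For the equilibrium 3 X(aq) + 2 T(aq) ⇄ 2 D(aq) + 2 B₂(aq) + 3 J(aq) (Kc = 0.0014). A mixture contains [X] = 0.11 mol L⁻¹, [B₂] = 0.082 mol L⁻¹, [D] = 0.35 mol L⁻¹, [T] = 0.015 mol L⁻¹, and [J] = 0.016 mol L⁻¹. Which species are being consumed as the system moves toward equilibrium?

D, B₂, J (products)

Qc = [D]²·[B₂]²·[J]³ / ([X]³·[T]²) = (0.35)²·(0.082)²·(0.016)³ / ((0.11)³·(0.015)²) = 0.011
Qc = 0.011 > Kc = 0.0014: net reverse reaction.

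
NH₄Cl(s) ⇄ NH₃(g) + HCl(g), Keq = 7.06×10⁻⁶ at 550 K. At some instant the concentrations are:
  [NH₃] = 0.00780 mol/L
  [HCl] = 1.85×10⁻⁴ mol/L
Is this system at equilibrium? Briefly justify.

no; Q < K, reaction proceeds forward

(NH₄Cl is a pure solid — omitted from Q.)
Q = [NH₃]·[HCl] = (0.00780)·(1.85×10⁻⁴) = 1.44×10⁻⁶
Q = 1.44×10⁻⁶ < Keq = 7.06×10⁻⁶: net forward reaction.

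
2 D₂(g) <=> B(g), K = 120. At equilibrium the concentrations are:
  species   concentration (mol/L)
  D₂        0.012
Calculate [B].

[B] = 0.017 mol/L

At equilibrium, K = [B] / [D₂]² = 120.
([B]) / (0.012)² = 120
[B] = 0.0173 = 0.017 mol/L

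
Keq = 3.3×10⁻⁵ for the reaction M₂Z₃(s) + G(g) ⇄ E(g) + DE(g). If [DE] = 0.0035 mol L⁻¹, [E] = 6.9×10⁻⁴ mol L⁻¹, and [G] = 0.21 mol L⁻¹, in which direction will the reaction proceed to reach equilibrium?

(M₂Z₃ is a pure solid — omitted from Q.)
Q = [E]·[DE] / [G] = (6.9×10⁻⁴)·(0.0035) / (0.21) = 1.1×10⁻⁵
Q = 1.1×10⁻⁵ < Keq = 3.3×10⁻⁵, so the forward reaction proceeds.

forward (toward products)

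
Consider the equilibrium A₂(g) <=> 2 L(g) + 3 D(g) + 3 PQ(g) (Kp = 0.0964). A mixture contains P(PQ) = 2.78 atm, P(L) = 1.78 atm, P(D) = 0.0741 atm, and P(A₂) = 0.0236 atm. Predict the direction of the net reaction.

reverse (toward reactants)

Qp = P(L)²·P(D)³·P(PQ)³ / P(A₂) = (1.78)²·(0.0741)³·(2.78)³ / (0.0236) = 1.17
Qp = 1.17 > Kp = 0.0964, so the reverse reaction proceeds.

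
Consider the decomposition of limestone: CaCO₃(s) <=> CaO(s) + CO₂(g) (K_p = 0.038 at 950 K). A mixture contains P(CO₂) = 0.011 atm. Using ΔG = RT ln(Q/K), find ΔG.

ΔG = -9.79 kJ/mol

(CaCO₃, CaO are pure solids — omitted from Q_p.)
Q_p = P(CO₂) = 0.0110
ΔG = RT ln(Q_p/K_p) = (8.314 J mol⁻¹ K⁻¹)(950 K) × ln(0.0110/0.038)
   = (7.898 kJ/mol)(-1.240) = -9.79 kJ/mol
ΔG < 0, so the forward reaction is spontaneous (proceeds forward).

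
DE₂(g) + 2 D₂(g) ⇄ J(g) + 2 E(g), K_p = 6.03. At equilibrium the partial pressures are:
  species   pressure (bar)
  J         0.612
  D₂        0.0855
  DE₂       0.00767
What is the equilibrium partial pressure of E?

At equilibrium, K_p = P(J)·P(E)² / (P(DE₂)·P(D₂)²) = 6.03.
(0.612)·(P(E))² / ((0.00767)·(0.0855)²) = 6.03
P(E)² = 5.52×10⁻⁴ ⇒ P(E) = 0.0235 bar

P(E) = 0.0235 bar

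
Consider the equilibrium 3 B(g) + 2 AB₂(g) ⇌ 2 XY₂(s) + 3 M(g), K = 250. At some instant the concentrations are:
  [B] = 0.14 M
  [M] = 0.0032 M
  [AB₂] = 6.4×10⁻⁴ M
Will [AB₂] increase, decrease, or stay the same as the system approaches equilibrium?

(XY₂ is a pure solid — omitted from Q.)
Q = [M]³ / ([B]³·[AB₂]²) = (0.0032)³ / ((0.14)³·(6.4×10⁻⁴)²) = 29
Q = 29 < K = 250: net forward reaction.
AB₂ is a reactant, so it decreases.

decrease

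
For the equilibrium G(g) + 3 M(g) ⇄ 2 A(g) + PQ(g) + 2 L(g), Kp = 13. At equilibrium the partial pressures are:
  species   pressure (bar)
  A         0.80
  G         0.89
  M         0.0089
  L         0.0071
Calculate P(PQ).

At equilibrium, Kp = P(A)²·P(PQ)·P(L)² / (P(G)·P(M)³) = 13.
(0.80)²·(P(PQ))·(0.0071)² / ((0.89)·(0.0089)³) = 13
P(PQ) = 0.253 = 0.25 bar

P(PQ) = 0.25 bar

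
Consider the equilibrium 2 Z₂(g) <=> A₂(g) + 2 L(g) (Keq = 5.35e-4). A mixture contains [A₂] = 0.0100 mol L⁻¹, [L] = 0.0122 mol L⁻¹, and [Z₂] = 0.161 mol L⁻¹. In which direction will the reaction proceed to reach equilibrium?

Q = [A₂]·[L]² / [Z₂]² = (0.0100)·(0.0122)² / (0.161)² = 5.74e-5
Q = 5.74e-5 < Keq = 5.35e-4, so the forward reaction proceeds.

to the right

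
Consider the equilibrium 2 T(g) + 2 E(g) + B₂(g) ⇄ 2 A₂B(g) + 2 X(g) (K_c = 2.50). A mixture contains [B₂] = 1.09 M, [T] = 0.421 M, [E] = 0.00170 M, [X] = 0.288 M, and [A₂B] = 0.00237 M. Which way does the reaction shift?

to the right

Q_c = [A₂B]²·[X]² / ([T]²·[E]²·[B₂]) = (0.00237)²·(0.288)² / ((0.421)²·(0.00170)²·(1.09)) = 0.834
Q_c = 0.834 < K_c = 2.50, so the forward reaction proceeds.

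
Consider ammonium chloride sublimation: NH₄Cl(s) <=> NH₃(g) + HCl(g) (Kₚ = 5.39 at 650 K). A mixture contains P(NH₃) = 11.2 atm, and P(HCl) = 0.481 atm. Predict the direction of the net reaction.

(NH₄Cl is a pure solid — omitted from Qₚ.)
Qₚ = P(NH₃)·P(HCl) = (11.2)·(0.481) = 5.39
Qₚ = 5.39 = Kₚ, so the system is already at equilibrium.

no net change (already at equilibrium)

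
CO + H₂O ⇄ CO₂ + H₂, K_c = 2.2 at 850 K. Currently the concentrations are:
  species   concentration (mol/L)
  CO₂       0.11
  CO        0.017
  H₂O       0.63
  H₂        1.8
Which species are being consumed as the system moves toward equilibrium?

CO₂, H₂ (products)

Q_c = [CO₂]·[H₂] / ([CO]·[H₂O]) = (0.11)·(1.8) / ((0.017)·(0.63)) = 18
Q_c = 18 > K_c = 2.2: net reverse reaction.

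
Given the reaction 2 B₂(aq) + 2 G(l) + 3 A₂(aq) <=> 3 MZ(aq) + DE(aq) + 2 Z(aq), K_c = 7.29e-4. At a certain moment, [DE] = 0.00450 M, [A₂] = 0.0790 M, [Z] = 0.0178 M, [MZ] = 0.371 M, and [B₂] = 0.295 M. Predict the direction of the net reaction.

to the left

(G is a pure liquid — omitted from Q_c.)
Q_c = [MZ]³·[DE]·[Z]² / ([B₂]²·[A₂]³) = (0.371)³·(0.00450)·(0.0178)² / ((0.295)²·(0.0790)³) = 0.00170
Q_c = 0.00170 > K_c = 7.29e-4, so the reverse reaction proceeds.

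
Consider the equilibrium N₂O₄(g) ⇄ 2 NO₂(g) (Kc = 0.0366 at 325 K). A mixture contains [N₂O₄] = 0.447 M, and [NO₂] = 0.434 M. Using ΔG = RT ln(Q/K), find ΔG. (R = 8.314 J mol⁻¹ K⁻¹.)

ΔG = 6.60 kJ/mol

Qc = [NO₂]² / [N₂O₄] = (0.434)² / (0.447) = 0.421
ΔG = RT ln(Qc/Kc) = (8.314 J mol⁻¹ K⁻¹)(325 K) × ln(0.421/0.0366)
   = (2.702 kJ/mol)(2.443) = 6.60 kJ/mol
ΔG > 0, so the forward reaction is non-spontaneous (proceeds in reverse).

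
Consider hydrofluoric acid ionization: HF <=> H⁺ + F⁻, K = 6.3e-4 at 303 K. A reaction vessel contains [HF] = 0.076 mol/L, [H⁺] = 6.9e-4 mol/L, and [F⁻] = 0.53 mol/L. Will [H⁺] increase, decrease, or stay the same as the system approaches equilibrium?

Q = [H⁺]·[F⁻] / [HF] = (6.9e-4)·(0.53) / (0.076) = 0.0048
Q = 0.0048 > K = 6.3e-4: net reverse reaction.
H⁺ is a product, so it decreases.

decrease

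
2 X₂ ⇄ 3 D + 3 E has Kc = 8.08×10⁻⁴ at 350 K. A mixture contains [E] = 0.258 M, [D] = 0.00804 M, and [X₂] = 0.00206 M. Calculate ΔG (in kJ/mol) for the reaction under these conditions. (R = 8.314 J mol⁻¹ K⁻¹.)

Qc = [D]³·[E]³ / [X₂]² = (0.00804)³·(0.258)³ / (0.00206)² = 0.00210
ΔG = RT ln(Qc/Kc) = (8.314 J mol⁻¹ K⁻¹)(350 K) × ln(0.00210/8.08×10⁻⁴)
   = (2.910 kJ/mol)(0.9551) = 2.78 kJ/mol
ΔG > 0, so the forward reaction is non-spontaneous (proceeds in reverse).

ΔG = 2.78 kJ/mol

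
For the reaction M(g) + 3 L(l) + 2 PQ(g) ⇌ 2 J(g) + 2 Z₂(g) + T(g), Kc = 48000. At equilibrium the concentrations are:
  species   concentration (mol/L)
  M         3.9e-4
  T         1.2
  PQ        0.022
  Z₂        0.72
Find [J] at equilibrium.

[J] = 0.12 mol/L

(L is a pure liquid — omitted from Kc.)
At equilibrium, Kc = [J]²·[Z₂]²·[T] / ([M]·[PQ]²) = 48000.
([J])²·(0.72)²·(1.2) / ((3.9e-4)·(0.022)²) = 48000
[J]² = 0.0146 ⇒ [J] = 0.12 mol/L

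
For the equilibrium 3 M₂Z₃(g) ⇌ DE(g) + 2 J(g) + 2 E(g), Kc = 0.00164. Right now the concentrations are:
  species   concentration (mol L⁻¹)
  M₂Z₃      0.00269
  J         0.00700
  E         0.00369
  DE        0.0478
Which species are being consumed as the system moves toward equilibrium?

none (at equilibrium)

Qc = [DE]·[J]²·[E]² / [M₂Z₃]³ = (0.0478)·(0.00700)²·(0.00369)² / (0.00269)³ = 0.00164
Qc = 0.00164 = Kc; the system is at equilibrium.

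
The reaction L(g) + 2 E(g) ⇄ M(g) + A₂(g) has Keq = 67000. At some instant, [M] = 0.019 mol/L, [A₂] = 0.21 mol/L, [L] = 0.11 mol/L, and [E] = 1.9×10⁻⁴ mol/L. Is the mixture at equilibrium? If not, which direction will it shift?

Q = [M]·[A₂] / ([L]·[E]²) = (0.019)·(0.21) / ((0.11)·(1.9×10⁻⁴)²) = 1.0×10⁶
Q = 1.0×10⁶ > Keq = 67000: net reverse reaction.

no; Q > K, reaction proceeds in reverse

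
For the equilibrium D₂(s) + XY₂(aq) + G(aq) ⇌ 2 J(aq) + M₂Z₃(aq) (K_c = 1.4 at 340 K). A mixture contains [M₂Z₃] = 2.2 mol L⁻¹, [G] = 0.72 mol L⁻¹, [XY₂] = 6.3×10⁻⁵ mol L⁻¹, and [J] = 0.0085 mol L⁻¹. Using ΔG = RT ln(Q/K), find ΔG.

(D₂ is a pure solid — omitted from Q_c.)
Q_c = [J]²·[M₂Z₃] / ([XY₂]·[G]) = (0.0085)²·(2.2) / ((6.3×10⁻⁵)·(0.72)) = 3.50
ΔG = RT ln(Q_c/K_c) = (8.314 J mol⁻¹ K⁻¹)(340 K) × ln(3.50/1.4)
   = (2.827 kJ/mol)(0.9163) = 2.59 kJ/mol
ΔG > 0, so the forward reaction is non-spontaneous (proceeds in reverse).

ΔG = 2.59 kJ/mol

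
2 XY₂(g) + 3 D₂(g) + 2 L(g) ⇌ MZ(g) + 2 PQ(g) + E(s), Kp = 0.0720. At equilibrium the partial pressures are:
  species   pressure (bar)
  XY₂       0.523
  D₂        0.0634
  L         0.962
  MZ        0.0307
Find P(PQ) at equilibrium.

(E is a pure solid — omitted from Kp.)
At equilibrium, Kp = P(MZ)·P(PQ)² / (P(XY₂)²·P(D₂)³·P(L)²) = 0.0720.
(0.0307)·(P(PQ))² / ((0.523)²·(0.0634)³·(0.962)²) = 0.0720
P(PQ)² = 1.51e-4 ⇒ P(PQ) = 0.0123 bar

P(PQ) = 0.0123 bar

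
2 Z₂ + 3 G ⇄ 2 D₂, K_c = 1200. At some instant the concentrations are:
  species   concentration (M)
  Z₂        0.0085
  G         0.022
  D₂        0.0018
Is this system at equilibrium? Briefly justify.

no; Q > K, reaction proceeds in reverse

Q_c = [D₂]² / ([Z₂]²·[G]³) = (0.0018)² / ((0.0085)²·(0.022)³) = 4200
Q_c = 4200 > K_c = 1200: net reverse reaction.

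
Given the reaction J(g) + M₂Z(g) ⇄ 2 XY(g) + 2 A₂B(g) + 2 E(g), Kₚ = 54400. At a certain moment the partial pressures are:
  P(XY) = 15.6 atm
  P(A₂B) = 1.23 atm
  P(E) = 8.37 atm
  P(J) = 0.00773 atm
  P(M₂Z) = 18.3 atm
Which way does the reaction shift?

Qₚ = P(XY)²·P(A₂B)²·P(E)² / (P(J)·P(M₂Z)) = (15.6)²·(1.23)²·(8.37)² / ((0.00773)·(18.3)) = 1.82×10⁵
Qₚ = 1.82×10⁵ > Kₚ = 54400, so the reverse reaction proceeds.

to the left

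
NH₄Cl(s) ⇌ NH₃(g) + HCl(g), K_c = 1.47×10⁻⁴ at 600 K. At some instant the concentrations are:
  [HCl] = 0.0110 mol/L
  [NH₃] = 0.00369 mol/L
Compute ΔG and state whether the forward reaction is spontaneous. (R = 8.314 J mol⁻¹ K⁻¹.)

ΔG = -6.42 kJ/mol; the forward reaction is spontaneous

(NH₄Cl is a pure solid — omitted from Q_c.)
Q_c = [NH₃]·[HCl] = (0.00369)·(0.0110) = 4.06×10⁻⁵
ΔG = RT ln(Q_c/K_c) = (8.314 J mol⁻¹ K⁻¹)(600 K) × ln(4.06×10⁻⁵/1.47×10⁻⁴)
   = (4.988 kJ/mol)(-1.287) = -6.42 kJ/mol
ΔG < 0, so the forward reaction is spontaneous (proceeds forward).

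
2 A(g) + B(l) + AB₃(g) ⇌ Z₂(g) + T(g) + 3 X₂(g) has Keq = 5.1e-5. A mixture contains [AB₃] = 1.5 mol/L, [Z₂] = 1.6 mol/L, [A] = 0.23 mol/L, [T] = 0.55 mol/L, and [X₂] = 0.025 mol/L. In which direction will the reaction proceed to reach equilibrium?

(B is a pure liquid — omitted from Q.)
Q = [Z₂]·[T]·[X₂]³ / ([A]²·[AB₃]) = (1.6)·(0.55)·(0.025)³ / ((0.23)²·(1.5)) = 1.7e-4
Q = 1.7e-4 > Keq = 5.1e-5, so the reverse reaction proceeds.

reverse (toward reactants)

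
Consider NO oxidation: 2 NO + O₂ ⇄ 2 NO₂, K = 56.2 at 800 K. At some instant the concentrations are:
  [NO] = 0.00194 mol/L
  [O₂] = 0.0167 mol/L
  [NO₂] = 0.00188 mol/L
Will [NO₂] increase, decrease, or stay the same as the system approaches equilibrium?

stay the same

Q = [NO₂]² / ([NO]²·[O₂]) = (0.00188)² / ((0.00194)²·(0.0167)) = 56.2
Q = 56.2 = K; the system is at equilibrium.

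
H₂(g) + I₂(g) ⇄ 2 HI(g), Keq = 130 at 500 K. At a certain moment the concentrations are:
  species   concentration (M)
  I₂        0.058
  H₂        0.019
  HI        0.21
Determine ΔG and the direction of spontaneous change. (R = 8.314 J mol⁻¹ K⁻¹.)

ΔG = -4.90 kJ/mol; the forward reaction is spontaneous

Q = [HI]² / ([H₂]·[I₂]) = (0.21)² / ((0.019)·(0.058)) = 40.0
ΔG = RT ln(Q/Keq) = (8.314 J mol⁻¹ K⁻¹)(500 K) × ln(40.0/130)
   = (4.157 kJ/mol)(-1.179) = -4.90 kJ/mol
ΔG < 0, so the forward reaction is spontaneous (proceeds forward).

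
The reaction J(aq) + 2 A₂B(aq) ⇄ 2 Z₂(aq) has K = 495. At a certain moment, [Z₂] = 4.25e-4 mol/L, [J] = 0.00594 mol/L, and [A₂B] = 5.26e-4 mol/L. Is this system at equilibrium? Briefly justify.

Q = [Z₂]² / ([J]·[A₂B]²) = (4.25e-4)² / ((0.00594)·(5.26e-4)²) = 110
Q = 110 < K = 495: net forward reaction.

no; Q < K, reaction proceeds forward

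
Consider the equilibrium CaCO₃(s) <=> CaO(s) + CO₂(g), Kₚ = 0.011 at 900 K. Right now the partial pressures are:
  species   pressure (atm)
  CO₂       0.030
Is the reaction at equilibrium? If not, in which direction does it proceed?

reverse (toward reactants)

(CaCO₃, CaO are pure solids — omitted from Qₚ.)
Qₚ = P(CO₂) = 0.030
Qₚ = 0.030 > Kₚ = 0.011, so the reverse reaction proceeds.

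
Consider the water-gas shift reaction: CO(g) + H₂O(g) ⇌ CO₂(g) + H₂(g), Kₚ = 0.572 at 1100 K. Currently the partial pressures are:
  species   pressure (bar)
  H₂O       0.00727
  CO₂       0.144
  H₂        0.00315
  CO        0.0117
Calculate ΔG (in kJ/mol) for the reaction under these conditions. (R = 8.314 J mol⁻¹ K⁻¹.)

Qₚ = P(CO₂)·P(H₂) / (P(CO)·P(H₂O)) = (0.144)·(0.00315) / ((0.0117)·(0.00727)) = 5.33
ΔG = RT ln(Qₚ/Kₚ) = (8.314 J mol⁻¹ K⁻¹)(1100 K) × ln(5.33/0.572)
   = (9.145 kJ/mol)(2.232) = 20.4 kJ/mol
ΔG > 0, so the forward reaction is non-spontaneous (proceeds in reverse).

ΔG = 20.4 kJ/mol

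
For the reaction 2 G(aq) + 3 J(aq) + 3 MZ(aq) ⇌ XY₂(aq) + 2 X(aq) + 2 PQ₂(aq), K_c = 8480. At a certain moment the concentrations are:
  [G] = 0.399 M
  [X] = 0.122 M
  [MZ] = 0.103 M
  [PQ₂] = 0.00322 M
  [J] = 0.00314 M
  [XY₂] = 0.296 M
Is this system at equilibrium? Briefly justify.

yes, at equilibrium

Q_c = [XY₂]·[X]²·[PQ₂]² / ([G]²·[J]³·[MZ]³) = (0.296)·(0.122)²·(0.00322)² / ((0.399)²·(0.00314)³·(0.103)³) = 8480
Q_c = 8480 = K_c; the system is at equilibrium.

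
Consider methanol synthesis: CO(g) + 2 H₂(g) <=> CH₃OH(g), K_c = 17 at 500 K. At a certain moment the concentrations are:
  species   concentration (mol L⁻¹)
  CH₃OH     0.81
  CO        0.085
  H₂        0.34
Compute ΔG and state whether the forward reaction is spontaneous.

Q_c = [CH₃OH] / ([CO]·[H₂]²) = (0.81) / ((0.085)·(0.34)²) = 82.4
ΔG = RT ln(Q_c/K_c) = (8.314 J mol⁻¹ K⁻¹)(500 K) × ln(82.4/17)
   = (4.157 kJ/mol)(1.578) = 6.56 kJ/mol
ΔG > 0, so the forward reaction is non-spontaneous (proceeds in reverse).

ΔG = 6.56 kJ/mol; the forward reaction is non-spontaneous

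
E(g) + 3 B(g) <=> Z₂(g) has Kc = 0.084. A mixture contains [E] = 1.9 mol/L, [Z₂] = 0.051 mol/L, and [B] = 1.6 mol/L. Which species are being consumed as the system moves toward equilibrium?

Qc = [Z₂] / ([E]·[B]³) = (0.051) / ((1.9)·(1.6)³) = 0.0066
Qc = 0.0066 < Kc = 0.084: net forward reaction.

E, B (reactants)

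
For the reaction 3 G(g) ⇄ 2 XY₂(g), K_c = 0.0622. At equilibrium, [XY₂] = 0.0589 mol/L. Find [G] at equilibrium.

At equilibrium, K_c = [XY₂]² / [G]³ = 0.0622.
(0.0589)² / ([G])³ = 0.0622
[G]³ = 0.0558 ⇒ [G] = 0.382 mol/L

[G] = 0.382 mol/L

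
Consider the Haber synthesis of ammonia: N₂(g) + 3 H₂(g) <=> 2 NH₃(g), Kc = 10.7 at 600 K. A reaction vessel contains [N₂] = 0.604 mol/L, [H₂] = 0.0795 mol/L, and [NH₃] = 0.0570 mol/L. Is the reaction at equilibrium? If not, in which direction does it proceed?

Qc = [NH₃]² / ([N₂]·[H₂]³) = (0.0570)² / ((0.604)·(0.0795)³) = 10.7
Qc = 10.7 = Kc, so the system is already at equilibrium.

no net change (already at equilibrium)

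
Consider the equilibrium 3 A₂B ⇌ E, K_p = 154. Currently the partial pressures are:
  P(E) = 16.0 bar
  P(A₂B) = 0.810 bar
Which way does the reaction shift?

to the right

Q_p = P(E) / P(A₂B)³ = (16.0) / (0.810)³ = 30.1
Q_p = 30.1 < K_p = 154, so the forward reaction proceeds.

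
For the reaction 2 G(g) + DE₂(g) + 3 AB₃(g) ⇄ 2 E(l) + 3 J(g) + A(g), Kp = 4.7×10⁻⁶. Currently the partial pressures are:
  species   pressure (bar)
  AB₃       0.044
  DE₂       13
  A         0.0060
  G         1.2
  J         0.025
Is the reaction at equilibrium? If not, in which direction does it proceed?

to the left

(E is a pure liquid — omitted from Qp.)
Qp = P(J)³·P(A) / (P(G)²·P(DE₂)·P(AB₃)³) = (0.025)³·(0.0060) / ((1.2)²·(13)·(0.044)³) = 5.9×10⁻⁵
Qp = 5.9×10⁻⁵ > Kp = 4.7×10⁻⁶, so the reverse reaction proceeds.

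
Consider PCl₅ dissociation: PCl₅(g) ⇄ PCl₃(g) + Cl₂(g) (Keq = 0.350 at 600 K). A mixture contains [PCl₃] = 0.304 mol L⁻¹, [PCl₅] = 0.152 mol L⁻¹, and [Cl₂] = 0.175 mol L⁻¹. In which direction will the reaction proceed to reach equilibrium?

Q = [PCl₃]·[Cl₂] / [PCl₅] = (0.304)·(0.175) / (0.152) = 0.350
Q = 0.350 = Keq, so the system is already at equilibrium.

at equilibrium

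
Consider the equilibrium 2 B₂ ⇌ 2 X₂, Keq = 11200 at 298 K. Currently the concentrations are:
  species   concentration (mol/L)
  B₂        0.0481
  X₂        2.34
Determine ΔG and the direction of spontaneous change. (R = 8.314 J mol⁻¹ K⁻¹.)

ΔG = -3.85 kJ/mol; the forward reaction is spontaneous

Q = [X₂]² / [B₂]² = (2.34)² / (0.0481)² = 2370
ΔG = RT ln(Q/Keq) = (8.314 J mol⁻¹ K⁻¹)(298 K) × ln(2370/11200)
   = (2.478 kJ/mol)(-1.553) = -3.85 kJ/mol
ΔG < 0, so the forward reaction is spontaneous (proceeds forward).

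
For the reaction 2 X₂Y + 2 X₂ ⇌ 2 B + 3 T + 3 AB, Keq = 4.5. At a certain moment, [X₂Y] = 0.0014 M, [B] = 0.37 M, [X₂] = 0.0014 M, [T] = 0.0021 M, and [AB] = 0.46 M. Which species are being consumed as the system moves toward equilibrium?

B, T, AB (products)

Q = [B]²·[T]³·[AB]³ / ([X₂Y]²·[X₂]²) = (0.37)²·(0.0021)³·(0.46)³ / ((0.0014)²·(0.0014)²) = 32
Q = 32 > Keq = 4.5: net reverse reaction.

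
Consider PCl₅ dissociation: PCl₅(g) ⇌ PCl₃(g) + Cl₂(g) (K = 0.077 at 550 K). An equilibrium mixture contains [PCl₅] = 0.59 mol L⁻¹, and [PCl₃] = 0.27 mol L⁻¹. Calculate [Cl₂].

At equilibrium, K = [PCl₃]·[Cl₂] / [PCl₅] = 0.077.
(0.27)·([Cl₂]) / (0.59) = 0.077
[Cl₂] = 0.168 = 0.17 mol L⁻¹

[Cl₂] = 0.17 mol L⁻¹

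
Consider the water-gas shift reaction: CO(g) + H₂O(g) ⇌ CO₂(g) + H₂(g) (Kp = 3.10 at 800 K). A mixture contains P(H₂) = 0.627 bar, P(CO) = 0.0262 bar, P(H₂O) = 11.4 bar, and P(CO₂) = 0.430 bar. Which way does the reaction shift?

Qp = P(CO₂)·P(H₂) / (P(CO)·P(H₂O)) = (0.430)·(0.627) / ((0.0262)·(11.4)) = 0.903
Qp = 0.903 < Kp = 3.10, so the forward reaction proceeds.

forward (toward products)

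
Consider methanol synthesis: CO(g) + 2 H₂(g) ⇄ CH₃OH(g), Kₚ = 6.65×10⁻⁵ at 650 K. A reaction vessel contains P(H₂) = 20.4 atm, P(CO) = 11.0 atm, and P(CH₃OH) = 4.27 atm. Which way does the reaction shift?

Qₚ = P(CH₃OH) / (P(CO)·P(H₂)²) = (4.27) / ((11.0)·(20.4)²) = 9.33×10⁻⁴
Qₚ = 9.33×10⁻⁴ > Kₚ = 6.65×10⁻⁵, so the reverse reaction proceeds.

in the reverse direction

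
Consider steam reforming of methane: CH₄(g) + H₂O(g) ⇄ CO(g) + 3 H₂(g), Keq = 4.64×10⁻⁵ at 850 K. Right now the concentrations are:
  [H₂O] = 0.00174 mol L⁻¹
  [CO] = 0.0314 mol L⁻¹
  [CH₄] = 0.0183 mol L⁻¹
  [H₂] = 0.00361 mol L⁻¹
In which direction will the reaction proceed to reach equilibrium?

at equilibrium

Q = [CO]·[H₂]³ / ([CH₄]·[H₂O]) = (0.0314)·(0.00361)³ / ((0.0183)·(0.00174)) = 4.64×10⁻⁵
Q = 4.64×10⁻⁵ = Keq, so the system is already at equilibrium.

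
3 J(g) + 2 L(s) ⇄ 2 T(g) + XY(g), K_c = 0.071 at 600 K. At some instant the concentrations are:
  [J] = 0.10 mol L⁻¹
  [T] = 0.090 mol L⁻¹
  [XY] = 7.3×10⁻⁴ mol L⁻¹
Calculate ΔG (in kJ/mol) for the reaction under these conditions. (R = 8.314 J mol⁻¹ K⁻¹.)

(L is a pure solid — omitted from Q_c.)
Q_c = [T]²·[XY] / [J]³ = (0.090)²·(7.3×10⁻⁴) / (0.10)³ = 0.00591
ΔG = RT ln(Q_c/K_c) = (8.314 J mol⁻¹ K⁻¹)(600 K) × ln(0.00591/0.071)
   = (4.988 kJ/mol)(-2.486) = -12.4 kJ/mol
ΔG < 0, so the forward reaction is spontaneous (proceeds forward).

ΔG = -12.4 kJ/mol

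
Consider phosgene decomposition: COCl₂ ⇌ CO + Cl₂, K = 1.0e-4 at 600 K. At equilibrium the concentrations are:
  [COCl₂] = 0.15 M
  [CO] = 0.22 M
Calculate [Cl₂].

At equilibrium, K = [CO]·[Cl₂] / [COCl₂] = 1.0e-4.
(0.22)·([Cl₂]) / (0.15) = 1.0e-4
[Cl₂] = 6.82e-5 = 6.8e-5 M

[Cl₂] = 6.8e-5 M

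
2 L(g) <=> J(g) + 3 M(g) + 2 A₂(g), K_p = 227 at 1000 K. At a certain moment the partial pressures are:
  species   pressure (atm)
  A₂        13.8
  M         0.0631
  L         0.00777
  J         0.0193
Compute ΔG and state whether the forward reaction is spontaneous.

ΔG = -22.4 kJ/mol; the forward reaction is spontaneous

Q_p = P(J)·P(M)³·P(A₂)² / P(L)² = (0.0193)·(0.0631)³·(13.8)² / (0.00777)² = 15.3
ΔG = RT ln(Q_p/K_p) = (8.314 J mol⁻¹ K⁻¹)(1000 K) × ln(15.3/227)
   = (8.314 kJ/mol)(-2.697) = -22.4 kJ/mol
ΔG < 0, so the forward reaction is spontaneous (proceeds forward).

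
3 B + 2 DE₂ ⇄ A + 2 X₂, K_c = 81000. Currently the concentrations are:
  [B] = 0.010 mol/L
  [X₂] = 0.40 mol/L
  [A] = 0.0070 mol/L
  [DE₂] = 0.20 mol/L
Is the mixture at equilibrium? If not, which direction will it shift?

Q_c = [A]·[X₂]² / ([B]³·[DE₂]²) = (0.0070)·(0.40)² / ((0.010)³·(0.20)²) = 28000
Q_c = 28000 < K_c = 81000: net forward reaction.

no; Q < K, reaction proceeds forward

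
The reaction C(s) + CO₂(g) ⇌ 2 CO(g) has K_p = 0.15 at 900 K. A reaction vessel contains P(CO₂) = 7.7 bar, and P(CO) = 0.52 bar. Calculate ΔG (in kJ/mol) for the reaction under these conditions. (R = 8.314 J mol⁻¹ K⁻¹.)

(C is a pure solid — omitted from Q_p.)
Q_p = P(CO)² / P(CO₂) = (0.52)² / (7.7) = 0.0351
ΔG = RT ln(Q_p/K_p) = (8.314 J mol⁻¹ K⁻¹)(900 K) × ln(0.0351/0.15)
   = (7.483 kJ/mol)(-1.452) = -10.9 kJ/mol
ΔG < 0, so the forward reaction is spontaneous (proceeds forward).

ΔG = -10.9 kJ/mol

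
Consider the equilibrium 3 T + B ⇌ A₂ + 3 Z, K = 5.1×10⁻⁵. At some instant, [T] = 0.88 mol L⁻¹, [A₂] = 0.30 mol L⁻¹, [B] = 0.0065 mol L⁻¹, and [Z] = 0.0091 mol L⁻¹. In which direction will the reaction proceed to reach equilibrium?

neither direction; the system is at equilibrium

Q = [A₂]·[Z]³ / ([T]³·[B]) = (0.30)·(0.0091)³ / ((0.88)³·(0.0065)) = 5.1×10⁻⁵
Q = 5.1×10⁻⁵ = K, so the system is already at equilibrium.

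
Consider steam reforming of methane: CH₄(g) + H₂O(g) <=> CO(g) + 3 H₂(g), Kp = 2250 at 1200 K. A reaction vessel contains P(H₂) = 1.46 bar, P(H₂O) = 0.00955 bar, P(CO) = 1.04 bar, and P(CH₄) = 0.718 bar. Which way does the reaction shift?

Qp = P(CO)·P(H₂)³ / (P(CH₄)·P(H₂O)) = (1.04)·(1.46)³ / ((0.718)·(0.00955)) = 472
Qp = 472 < Kp = 2250, so the forward reaction proceeds.

toward products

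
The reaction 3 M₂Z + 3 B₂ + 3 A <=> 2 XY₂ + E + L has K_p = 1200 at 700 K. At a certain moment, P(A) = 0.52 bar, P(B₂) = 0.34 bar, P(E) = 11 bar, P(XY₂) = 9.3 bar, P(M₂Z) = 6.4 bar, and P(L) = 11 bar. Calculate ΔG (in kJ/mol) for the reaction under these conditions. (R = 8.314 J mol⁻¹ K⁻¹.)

Q_p = P(XY₂)²·P(E)·P(L) / (P(M₂Z)³·P(B₂)³·P(A)³) = (9.3)²·(11)·(11) / ((6.4)³·(0.34)³·(0.52)³) = 7220
ΔG = RT ln(Q_p/K_p) = (8.314 J mol⁻¹ K⁻¹)(700 K) × ln(7220/1200)
   = (5.820 kJ/mol)(1.795) = 10.4 kJ/mol
ΔG > 0, so the forward reaction is non-spontaneous (proceeds in reverse).

ΔG = 10.4 kJ/mol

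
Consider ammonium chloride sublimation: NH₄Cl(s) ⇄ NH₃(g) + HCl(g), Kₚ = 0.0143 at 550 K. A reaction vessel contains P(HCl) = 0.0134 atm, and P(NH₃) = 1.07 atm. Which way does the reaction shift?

(NH₄Cl is a pure solid — omitted from Qₚ.)
Qₚ = P(NH₃)·P(HCl) = (1.07)·(0.0134) = 0.0143
Qₚ = 0.0143 = Kₚ, so the system is already at equilibrium.

at equilibrium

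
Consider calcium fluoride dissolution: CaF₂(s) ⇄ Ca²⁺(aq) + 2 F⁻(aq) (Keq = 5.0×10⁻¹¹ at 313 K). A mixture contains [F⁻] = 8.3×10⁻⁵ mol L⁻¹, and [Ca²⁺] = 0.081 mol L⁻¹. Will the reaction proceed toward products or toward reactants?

(CaF₂ is a pure solid — omitted from Q.)
Q = [Ca²⁺]·[F⁻]² = (0.081)·(8.3×10⁻⁵)² = 5.6×10⁻¹⁰
Q = 5.6×10⁻¹⁰ > Keq = 5.0×10⁻¹¹, so the reverse reaction proceeds.

toward reactants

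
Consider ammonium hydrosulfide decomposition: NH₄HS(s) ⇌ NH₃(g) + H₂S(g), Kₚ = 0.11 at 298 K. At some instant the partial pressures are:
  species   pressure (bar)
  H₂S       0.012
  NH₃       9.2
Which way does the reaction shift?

no net change (already at equilibrium)

(NH₄HS is a pure solid — omitted from Qₚ.)
Qₚ = P(NH₃)·P(H₂S) = (9.2)·(0.012) = 0.11
Qₚ = 0.11 = Kₚ, so the system is already at equilibrium.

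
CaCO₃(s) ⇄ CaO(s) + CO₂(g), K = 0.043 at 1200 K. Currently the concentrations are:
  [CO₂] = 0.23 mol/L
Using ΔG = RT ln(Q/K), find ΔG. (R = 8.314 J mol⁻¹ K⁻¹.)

ΔG = 16.7 kJ/mol

(CaCO₃, CaO are pure solids — omitted from Q.)
Q = [CO₂] = 0.230
ΔG = RT ln(Q/K) = (8.314 J mol⁻¹ K⁻¹)(1200 K) × ln(0.230/0.043)
   = (9.977 kJ/mol)(1.677) = 16.7 kJ/mol
ΔG > 0, so the forward reaction is non-spontaneous (proceeds in reverse).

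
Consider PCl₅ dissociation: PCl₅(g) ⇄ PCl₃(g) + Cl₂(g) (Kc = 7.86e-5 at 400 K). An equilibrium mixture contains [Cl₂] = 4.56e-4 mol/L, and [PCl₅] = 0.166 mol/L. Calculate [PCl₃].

[PCl₃] = 0.0286 mol/L

At equilibrium, Kc = [PCl₃]·[Cl₂] / [PCl₅] = 7.86e-5.
([PCl₃])·(4.56e-4) / (0.166) = 7.86e-5
[PCl₃] = 0.0286 mol/L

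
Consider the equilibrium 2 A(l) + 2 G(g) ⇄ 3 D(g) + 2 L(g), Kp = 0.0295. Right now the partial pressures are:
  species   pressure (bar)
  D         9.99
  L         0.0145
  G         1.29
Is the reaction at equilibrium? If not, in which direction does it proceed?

(A is a pure liquid — omitted from Qp.)
Qp = P(D)³·P(L)² / P(G)² = (9.99)³·(0.0145)² / (1.29)² = 0.126
Qp = 0.126 > Kp = 0.0295, so the reverse reaction proceeds.

toward reactants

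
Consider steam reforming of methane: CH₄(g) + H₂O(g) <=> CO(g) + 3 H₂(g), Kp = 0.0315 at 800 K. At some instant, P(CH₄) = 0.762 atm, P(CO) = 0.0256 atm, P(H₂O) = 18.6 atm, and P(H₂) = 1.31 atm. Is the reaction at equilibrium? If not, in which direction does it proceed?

in the forward direction

Qp = P(CO)·P(H₂)³ / (P(CH₄)·P(H₂O)) = (0.0256)·(1.31)³ / ((0.762)·(18.6)) = 0.00406
Qp = 0.00406 < Kp = 0.0315, so the forward reaction proceeds.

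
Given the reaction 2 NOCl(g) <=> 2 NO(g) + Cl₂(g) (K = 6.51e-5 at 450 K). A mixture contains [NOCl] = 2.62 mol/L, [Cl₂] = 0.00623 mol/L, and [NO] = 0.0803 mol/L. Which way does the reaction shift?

Q = [NO]²·[Cl₂] / [NOCl]² = (0.0803)²·(0.00623) / (2.62)² = 5.85e-6
Q = 5.85e-6 < K = 6.51e-5, so the forward reaction proceeds.

in the forward direction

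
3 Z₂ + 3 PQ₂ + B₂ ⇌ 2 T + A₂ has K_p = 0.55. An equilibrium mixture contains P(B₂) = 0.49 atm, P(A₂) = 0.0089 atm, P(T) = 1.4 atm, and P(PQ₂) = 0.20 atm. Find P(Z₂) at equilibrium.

P(Z₂) = 2.0 atm

At equilibrium, K_p = P(T)²·P(A₂) / (P(Z₂)³·P(PQ₂)³·P(B₂)) = 0.55.
(1.4)²·(0.0089) / ((P(Z₂))³·(0.20)³·(0.49)) = 0.55
P(Z₂)³ = 8.09 ⇒ P(Z₂) = 2.0 atm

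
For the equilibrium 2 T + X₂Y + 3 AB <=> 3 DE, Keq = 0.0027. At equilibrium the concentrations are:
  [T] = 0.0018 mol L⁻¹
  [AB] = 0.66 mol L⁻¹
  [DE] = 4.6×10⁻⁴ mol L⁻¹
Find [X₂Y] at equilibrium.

[X₂Y] = 0.039 mol L⁻¹

At equilibrium, Keq = [DE]³ / ([T]²·[X₂Y]·[AB]³) = 0.0027.
(4.6×10⁻⁴)³ / ((0.0018)²·([X₂Y])·(0.66)³) = 0.0027
[X₂Y] = 0.0387 = 0.039 mol L⁻¹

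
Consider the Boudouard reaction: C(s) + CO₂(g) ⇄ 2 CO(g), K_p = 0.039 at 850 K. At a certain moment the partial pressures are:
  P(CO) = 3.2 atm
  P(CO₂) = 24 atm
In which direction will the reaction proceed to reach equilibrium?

(C is a pure solid — omitted from Q_p.)
Q_p = P(CO)² / P(CO₂) = (3.2)² / (24) = 0.43
Q_p = 0.43 > K_p = 0.039, so the reverse reaction proceeds.

toward reactants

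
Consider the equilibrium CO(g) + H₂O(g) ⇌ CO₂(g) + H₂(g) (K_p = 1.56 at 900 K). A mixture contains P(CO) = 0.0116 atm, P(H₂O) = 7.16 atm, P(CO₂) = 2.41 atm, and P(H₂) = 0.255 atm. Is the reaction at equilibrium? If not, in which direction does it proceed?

Q_p = P(CO₂)·P(H₂) / (P(CO)·P(H₂O)) = (2.41)·(0.255) / ((0.0116)·(7.16)) = 7.40
Q_p = 7.40 > K_p = 1.56, so the reverse reaction proceeds.

reverse (toward reactants)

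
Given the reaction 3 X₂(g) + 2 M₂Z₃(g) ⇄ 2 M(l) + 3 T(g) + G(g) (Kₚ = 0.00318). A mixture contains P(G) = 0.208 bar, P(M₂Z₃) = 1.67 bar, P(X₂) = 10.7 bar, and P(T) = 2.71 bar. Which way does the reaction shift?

forward (toward products)

(M is a pure liquid — omitted from Qₚ.)
Qₚ = P(T)³·P(G) / (P(X₂)³·P(M₂Z₃)²) = (2.71)³·(0.208) / ((10.7)³·(1.67)²) = 0.00121
Qₚ = 0.00121 < Kₚ = 0.00318, so the forward reaction proceeds.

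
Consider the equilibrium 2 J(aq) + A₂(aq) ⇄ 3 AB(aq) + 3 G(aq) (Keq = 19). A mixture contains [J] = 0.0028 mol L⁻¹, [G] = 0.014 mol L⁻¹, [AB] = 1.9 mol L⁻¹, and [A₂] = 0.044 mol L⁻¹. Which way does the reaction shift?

to the left

Q = [AB]³·[G]³ / ([J]²·[A₂]) = (1.9)³·(0.014)³ / ((0.0028)²·(0.044)) = 55
Q = 55 > Keq = 19, so the reverse reaction proceeds.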